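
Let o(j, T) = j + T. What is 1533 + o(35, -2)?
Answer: 1566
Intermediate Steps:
o(j, T) = T + j
1533 + o(35, -2) = 1533 + (-2 + 35) = 1533 + 33 = 1566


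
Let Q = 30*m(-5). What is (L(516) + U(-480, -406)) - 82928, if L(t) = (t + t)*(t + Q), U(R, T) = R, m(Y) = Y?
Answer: 294304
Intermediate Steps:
Q = -150 (Q = 30*(-5) = -150)
L(t) = 2*t*(-150 + t) (L(t) = (t + t)*(t - 150) = (2*t)*(-150 + t) = 2*t*(-150 + t))
(L(516) + U(-480, -406)) - 82928 = (2*516*(-150 + 516) - 480) - 82928 = (2*516*366 - 480) - 82928 = (377712 - 480) - 82928 = 377232 - 82928 = 294304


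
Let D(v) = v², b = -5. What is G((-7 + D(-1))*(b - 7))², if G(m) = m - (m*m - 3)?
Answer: 26101881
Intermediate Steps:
G(m) = 3 + m - m² (G(m) = m - (m² - 3) = m - (-3 + m²) = m + (3 - m²) = 3 + m - m²)
G((-7 + D(-1))*(b - 7))² = (3 + (-7 + (-1)²)*(-5 - 7) - ((-7 + (-1)²)*(-5 - 7))²)² = (3 + (-7 + 1)*(-12) - ((-7 + 1)*(-12))²)² = (3 - 6*(-12) - (-6*(-12))²)² = (3 + 72 - 1*72²)² = (3 + 72 - 1*5184)² = (3 + 72 - 5184)² = (-5109)² = 26101881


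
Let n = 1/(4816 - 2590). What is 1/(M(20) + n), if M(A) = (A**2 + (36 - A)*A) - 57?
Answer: 2226/1475839 ≈ 0.0015083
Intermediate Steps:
n = 1/2226 ≈ 0.00044924
M(A) = -57 + A**2 + A*(36 - A) (M(A) = (A**2 + A*(36 - A)) - 57 = -57 + A**2 + A*(36 - A))
1/(M(20) + n) = 1/((-57 + 36*20) + 1/2226) = 1/((-57 + 720) + 1/2226) = 1/(663 + 1/2226) = 1/(1475839/2226) = 2226/1475839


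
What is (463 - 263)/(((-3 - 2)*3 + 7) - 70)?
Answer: -100/39 ≈ -2.5641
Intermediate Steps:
(463 - 263)/(((-3 - 2)*3 + 7) - 70) = 200/((-5*3 + 7) - 70) = 200/((-15 + 7) - 70) = 200/(-8 - 70) = 200/(-78) = 200*(-1/78) = -100/39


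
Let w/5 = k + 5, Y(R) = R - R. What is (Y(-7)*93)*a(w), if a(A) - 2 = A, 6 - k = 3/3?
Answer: 0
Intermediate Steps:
k = 5 (k = 6 - 3/3 = 6 - 1*1 = 6 - 1 = 5)
Y(R) = 0
w = 50 (w = 5*(5 + 5) = 5*10 = 50)
a(A) = 2 + A
(Y(-7)*93)*a(w) = (0*93)*(2 + 50) = 0*52 = 0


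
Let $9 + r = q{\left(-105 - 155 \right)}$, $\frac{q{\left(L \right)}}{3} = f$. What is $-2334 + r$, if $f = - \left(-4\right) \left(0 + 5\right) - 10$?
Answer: $-2313$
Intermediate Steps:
$f = 10$ ($f = - \left(-4\right) 5 - 10 = \left(-1\right) \left(-20\right) - 10 = 20 - 10 = 10$)
$q{\left(L \right)} = 30$ ($q{\left(L \right)} = 3 \cdot 10 = 30$)
$r = 21$ ($r = -9 + 30 = 21$)
$-2334 + r = -2334 + 21 = -2313$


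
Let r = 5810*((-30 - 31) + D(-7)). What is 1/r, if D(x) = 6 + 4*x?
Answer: -1/482230 ≈ -2.0737e-6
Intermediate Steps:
r = -482230 (r = 5810*((-30 - 31) + (6 + 4*(-7))) = 5810*(-61 + (6 - 28)) = 5810*(-61 - 22) = 5810*(-83) = -482230)
1/r = 1/(-482230) = -1/482230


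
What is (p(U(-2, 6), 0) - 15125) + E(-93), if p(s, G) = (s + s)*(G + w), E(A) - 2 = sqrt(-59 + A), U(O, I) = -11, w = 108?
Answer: -17499 + 2*I*sqrt(38) ≈ -17499.0 + 12.329*I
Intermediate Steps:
E(A) = 2 + sqrt(-59 + A)
p(s, G) = 2*s*(108 + G) (p(s, G) = (s + s)*(G + 108) = (2*s)*(108 + G) = 2*s*(108 + G))
(p(U(-2, 6), 0) - 15125) + E(-93) = (2*(-11)*(108 + 0) - 15125) + (2 + sqrt(-59 - 93)) = (2*(-11)*108 - 15125) + (2 + sqrt(-152)) = (-2376 - 15125) + (2 + 2*I*sqrt(38)) = -17501 + (2 + 2*I*sqrt(38)) = -17499 + 2*I*sqrt(38)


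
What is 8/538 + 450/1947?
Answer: 42946/174581 ≈ 0.24599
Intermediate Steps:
8/538 + 450/1947 = 8*(1/538) + 450*(1/1947) = 4/269 + 150/649 = 42946/174581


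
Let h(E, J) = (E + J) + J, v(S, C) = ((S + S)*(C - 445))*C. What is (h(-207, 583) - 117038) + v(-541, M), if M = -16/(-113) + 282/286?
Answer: 111097614313949/261113281 ≈ 4.2548e+5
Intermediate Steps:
M = 18221/16159 (M = -16*(-1/113) + 282*(1/286) = 16/113 + 141/143 = 18221/16159 ≈ 1.1276)
v(S, C) = 2*C*S*(-445 + C) (v(S, C) = ((2*S)*(-445 + C))*C = (2*S*(-445 + C))*C = 2*C*S*(-445 + C))
h(E, J) = E + 2*J
(h(-207, 583) - 117038) + v(-541, M) = ((-207 + 2*583) - 117038) + 2*(18221/16159)*(-541)*(-445 + 18221/16159) = ((-207 + 1166) - 117038) + 2*(18221/16159)*(-541)*(-7172534/16159) = (959 - 117038) + 141407382859148/261113281 = -116079 + 141407382859148/261113281 = 111097614313949/261113281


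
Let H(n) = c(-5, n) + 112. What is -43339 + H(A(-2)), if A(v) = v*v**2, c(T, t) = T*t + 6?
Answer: -43181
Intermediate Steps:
c(T, t) = 6 + T*t
A(v) = v**3
H(n) = 118 - 5*n (H(n) = (6 - 5*n) + 112 = 118 - 5*n)
-43339 + H(A(-2)) = -43339 + (118 - 5*(-2)**3) = -43339 + (118 - 5*(-8)) = -43339 + (118 + 40) = -43339 + 158 = -43181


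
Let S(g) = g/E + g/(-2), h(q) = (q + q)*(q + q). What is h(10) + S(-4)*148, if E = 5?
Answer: 2888/5 ≈ 577.60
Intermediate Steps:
h(q) = 4*q² (h(q) = (2*q)*(2*q) = 4*q²)
S(g) = -3*g/10 (S(g) = g/5 + g/(-2) = g*(⅕) + g*(-½) = g/5 - g/2 = -3*g/10)
h(10) + S(-4)*148 = 4*10² - 3/10*(-4)*148 = 4*100 + (6/5)*148 = 400 + 888/5 = 2888/5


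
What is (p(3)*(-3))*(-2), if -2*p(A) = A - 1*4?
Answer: 3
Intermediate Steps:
p(A) = 2 - A/2 (p(A) = -(A - 1*4)/2 = -(A - 4)/2 = -(-4 + A)/2 = 2 - A/2)
(p(3)*(-3))*(-2) = ((2 - ½*3)*(-3))*(-2) = ((2 - 3/2)*(-3))*(-2) = ((½)*(-3))*(-2) = -3/2*(-2) = 3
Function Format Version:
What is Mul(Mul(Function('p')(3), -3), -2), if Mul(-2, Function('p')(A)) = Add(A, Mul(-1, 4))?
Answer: 3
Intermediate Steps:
Function('p')(A) = Add(2, Mul(Rational(-1, 2), A)) (Function('p')(A) = Mul(Rational(-1, 2), Add(A, Mul(-1, 4))) = Mul(Rational(-1, 2), Add(A, -4)) = Mul(Rational(-1, 2), Add(-4, A)) = Add(2, Mul(Rational(-1, 2), A)))
Mul(Mul(Function('p')(3), -3), -2) = Mul(Mul(Add(2, Mul(Rational(-1, 2), 3)), -3), -2) = Mul(Mul(Add(2, Rational(-3, 2)), -3), -2) = Mul(Mul(Rational(1, 2), -3), -2) = Mul(Rational(-3, 2), -2) = 3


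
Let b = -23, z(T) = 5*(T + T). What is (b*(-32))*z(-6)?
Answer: -44160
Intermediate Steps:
z(T) = 10*T (z(T) = 5*(2*T) = 10*T)
(b*(-32))*z(-6) = (-23*(-32))*(10*(-6)) = 736*(-60) = -44160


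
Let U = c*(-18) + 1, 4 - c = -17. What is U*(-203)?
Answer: 76531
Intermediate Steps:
c = 21 (c = 4 - 1*(-17) = 4 + 17 = 21)
U = -377 (U = 21*(-18) + 1 = -378 + 1 = -377)
U*(-203) = -377*(-203) = 76531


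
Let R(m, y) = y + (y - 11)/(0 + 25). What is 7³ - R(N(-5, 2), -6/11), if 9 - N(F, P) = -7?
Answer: 94602/275 ≈ 344.01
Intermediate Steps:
N(F, P) = 16 (N(F, P) = 9 - 1*(-7) = 9 + 7 = 16)
R(m, y) = -11/25 + 26*y/25 (R(m, y) = y + (-11 + y)/25 = y + (-11 + y)*(1/25) = y + (-11/25 + y/25) = -11/25 + 26*y/25)
7³ - R(N(-5, 2), -6/11) = 7³ - (-11/25 + 26*(-6/11)/25) = 343 - (-11/25 + 26*(-6*1/11)/25) = 343 - (-11/25 + (26/25)*(-6/11)) = 343 - (-11/25 - 156/275) = 343 - 1*(-277/275) = 343 + 277/275 = 94602/275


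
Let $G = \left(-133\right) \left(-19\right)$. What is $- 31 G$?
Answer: $-78337$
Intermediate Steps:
$G = 2527$
$- 31 G = \left(-31\right) 2527 = -78337$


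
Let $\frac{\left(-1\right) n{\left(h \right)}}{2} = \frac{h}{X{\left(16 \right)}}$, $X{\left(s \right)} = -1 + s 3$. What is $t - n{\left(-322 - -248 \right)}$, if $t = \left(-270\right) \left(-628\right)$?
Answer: $\frac{7969172}{47} \approx 1.6956 \cdot 10^{5}$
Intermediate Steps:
$X{\left(s \right)} = -1 + 3 s$
$n{\left(h \right)} = - \frac{2 h}{47}$ ($n{\left(h \right)} = - 2 \frac{h}{-1 + 3 \cdot 16} = - 2 \frac{h}{-1 + 48} = - 2 \frac{h}{47} = - \frac{2 h}{47}$)
$t = 169560$
$t - n{\left(-322 - -248 \right)} = 169560 - - \frac{2 \left(-322 - -248\right)}{47} = 169560 - - \frac{2 \left(-322 + 248\right)}{47} = 169560 - \left(- \frac{2}{47}\right) \left(-74\right) = 169560 - \frac{148}{47} = \frac{7969172}{47}$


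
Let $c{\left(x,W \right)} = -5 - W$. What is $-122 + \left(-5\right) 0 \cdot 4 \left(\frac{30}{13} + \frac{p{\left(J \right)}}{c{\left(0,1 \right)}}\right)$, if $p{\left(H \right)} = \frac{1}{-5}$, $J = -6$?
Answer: $-122$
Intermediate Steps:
$p{\left(H \right)} = - \frac{1}{5}$
$-122 + \left(-5\right) 0 \cdot 4 \left(\frac{30}{13} + \frac{p{\left(J \right)}}{c{\left(0,1 \right)}}\right) = -122 + \left(-5\right) 0 \cdot 4 \left(\frac{30}{13} - \frac{1}{5 \left(-5 - 1\right)}\right) = -122 + 0 \cdot 4 \left(30 \cdot \frac{1}{13} - \frac{1}{5 \left(-5 - 1\right)}\right) = -122 + 0 \left(\frac{30}{13} - \frac{1}{5 \left(-6\right)}\right) = -122 + 0 \left(\frac{30}{13} - - \frac{1}{30}\right) = -122 + 0 \left(\frac{30}{13} + \frac{1}{30}\right) = -122 + 0 \cdot \frac{913}{390} = -122 + 0 = -122$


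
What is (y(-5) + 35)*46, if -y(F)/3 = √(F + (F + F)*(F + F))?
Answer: 1610 - 138*√95 ≈ 264.94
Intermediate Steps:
y(F) = -3*√(F + 4*F²) (y(F) = -3*√(F + (F + F)*(F + F)) = -3*√(F + (2*F)*(2*F)) = -3*√(F + 4*F²))
(y(-5) + 35)*46 = (-3*√95 + 35)*46 = (35 - 3*√95)*46 = 1610 - 138*√95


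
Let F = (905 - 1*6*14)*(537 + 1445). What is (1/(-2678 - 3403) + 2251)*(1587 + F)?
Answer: 22295675098970/6081 ≈ 3.6664e+9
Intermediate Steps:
F = 1627222 (F = (905 - 6*14)*1982 = (905 - 84)*1982 = 821*1982 = 1627222)
(1/(-2678 - 3403) + 2251)*(1587 + F) = (1/(-2678 - 3403) + 2251)*(1587 + 1627222) = (1/(-6081) + 2251)*1628809 = (-1/6081 + 2251)*1628809 = (13688330/6081)*1628809 = 22295675098970/6081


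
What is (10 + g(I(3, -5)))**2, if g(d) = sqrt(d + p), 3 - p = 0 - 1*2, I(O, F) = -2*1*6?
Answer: (10 + I*sqrt(7))**2 ≈ 93.0 + 52.915*I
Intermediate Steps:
I(O, F) = -12 (I(O, F) = -2*6 = -12)
p = 5 (p = 3 - (0 - 1*2) = 3 - (0 - 2) = 3 - 1*(-2) = 3 + 2 = 5)
g(d) = sqrt(5 + d) (g(d) = sqrt(d + 5) = sqrt(5 + d))
(10 + g(I(3, -5)))**2 = (10 + sqrt(5 - 12))**2 = (10 + sqrt(-7))**2 = (10 + I*sqrt(7))**2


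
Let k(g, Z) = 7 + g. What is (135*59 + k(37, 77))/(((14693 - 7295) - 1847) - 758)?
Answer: 8009/4793 ≈ 1.6710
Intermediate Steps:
(135*59 + k(37, 77))/(((14693 - 7295) - 1847) - 758) = (135*59 + (7 + 37))/(((14693 - 7295) - 1847) - 758) = (7965 + 44)/((7398 - 1847) - 758) = 8009/(5551 - 758) = 8009/4793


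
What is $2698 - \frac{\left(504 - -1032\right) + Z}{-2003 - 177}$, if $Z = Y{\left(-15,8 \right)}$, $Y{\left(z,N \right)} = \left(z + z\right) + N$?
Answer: $\frac{2941577}{1090} \approx 2698.7$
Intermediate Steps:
$Y{\left(z,N \right)} = N + 2 z$ ($Y{\left(z,N \right)} = 2 z + N = N + 2 z$)
$Z = -22$ ($Z = 8 + 2 \left(-15\right) = 8 - 30 = -22$)
$2698 - \frac{\left(504 - -1032\right) + Z}{-2003 - 177} = 2698 - \frac{\left(504 - -1032\right) - 22}{-2003 - 177} = 2698 - \frac{\left(504 + 1032\right) - 22}{-2180} = 2698 - \left(1536 - 22\right) \left(- \frac{1}{2180}\right) = 2698 - 1514 \left(- \frac{1}{2180}\right) = 2698 - - \frac{757}{1090} = 2698 + \frac{757}{1090} = \frac{2941577}{1090}$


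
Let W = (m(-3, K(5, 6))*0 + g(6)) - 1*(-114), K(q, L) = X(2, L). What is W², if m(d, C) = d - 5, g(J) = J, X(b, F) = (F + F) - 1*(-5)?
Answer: 14400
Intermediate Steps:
X(b, F) = 5 + 2*F (X(b, F) = 2*F + 5 = 5 + 2*F)
K(q, L) = 5 + 2*L
m(d, C) = -5 + d
W = 120 (W = ((-5 - 3)*0 + 6) - 1*(-114) = (-8*0 + 6) + 114 = (0 + 6) + 114 = 6 + 114 = 120)
W² = 120² = 14400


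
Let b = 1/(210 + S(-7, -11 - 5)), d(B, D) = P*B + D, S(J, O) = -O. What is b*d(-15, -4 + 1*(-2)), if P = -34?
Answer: 252/113 ≈ 2.2301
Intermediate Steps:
d(B, D) = D - 34*B (d(B, D) = -34*B + D = D - 34*B)
b = 1/226 (b = 1/(210 - (-11 - 5)) = 1/(210 - 1*(-16)) = 1/(210 + 16) = 1/226 ≈ 0.0044248)
b*d(-15, -4 + 1*(-2)) = ((-4 + 1*(-2)) - 34*(-15))/226 = ((-4 - 2) + 510)/226 = (-6 + 510)/226 = (1/226)*504 = 252/113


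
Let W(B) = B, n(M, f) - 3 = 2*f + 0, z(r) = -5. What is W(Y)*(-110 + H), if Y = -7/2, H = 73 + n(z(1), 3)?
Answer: 98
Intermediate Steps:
n(M, f) = 3 + 2*f (n(M, f) = 3 + (2*f + 0) = 3 + 2*f)
H = 82 (H = 73 + (3 + 2*3) = 73 + (3 + 6) = 73 + 9 = 82)
Y = -7/2 (Y = -7*1/2 = -7/2 ≈ -3.5000)
W(Y)*(-110 + H) = -7*(-110 + 82)/2 = -7/2*(-28) = 98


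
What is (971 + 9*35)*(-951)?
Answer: -1222986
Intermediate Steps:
(971 + 9*35)*(-951) = (971 + 315)*(-951) = 1286*(-951) = -1222986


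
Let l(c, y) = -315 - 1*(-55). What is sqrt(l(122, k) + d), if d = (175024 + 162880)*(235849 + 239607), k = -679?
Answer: 2*sqrt(40164620991) ≈ 4.0082e+5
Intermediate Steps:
d = 160658484224 (d = 337904*475456 = 160658484224)
l(c, y) = -260 (l(c, y) = -315 + 55 = -260)
sqrt(l(122, k) + d) = sqrt(-260 + 160658484224) = sqrt(160658483964) = 2*sqrt(40164620991)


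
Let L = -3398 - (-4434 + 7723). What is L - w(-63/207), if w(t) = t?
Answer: -153794/23 ≈ -6686.7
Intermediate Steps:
L = -6687 (L = -3398 - 1*3289 = -3398 - 3289 = -6687)
L - w(-63/207) = -6687 - (-63)/207 = -6687 - 1*(-7/23) = -6687 + 7/23 = -153794/23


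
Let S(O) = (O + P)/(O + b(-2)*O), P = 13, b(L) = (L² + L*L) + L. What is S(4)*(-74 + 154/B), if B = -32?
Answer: -21437/448 ≈ -47.850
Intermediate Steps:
b(L) = L + 2*L² (b(L) = (L² + L²) + L = 2*L² + L = L + 2*L²)
S(O) = (13 + O)/(7*O) (S(O) = (O + 13)/(O + (-2*(1 + 2*(-2)))*O) = (13 + O)/(O + (-2*(1 - 4))*O) = (13 + O)/(O + (-2*(-3))*O) = (13 + O)/(O + 6*O) = (13 + O)/((7*O)) = (13 + O)*(1/(7*O)) = (13 + O)/(7*O))
S(4)*(-74 + 154/B) = ((⅐)*(13 + 4)/4)*(-74 + 154/(-32)) = ((⅐)*(¼)*17)*(-74 + 154*(-1/32)) = 17*(-74 - 77/16)/28 = (17/28)*(-1261/16) = -21437/448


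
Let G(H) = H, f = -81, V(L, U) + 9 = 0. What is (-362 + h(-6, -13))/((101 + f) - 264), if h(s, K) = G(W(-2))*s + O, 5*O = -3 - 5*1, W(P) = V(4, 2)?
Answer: 387/305 ≈ 1.2689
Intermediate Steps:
V(L, U) = -9 (V(L, U) = -9 + 0 = -9)
W(P) = -9
O = -8/5 (O = (-3 - 5*1)/5 = (-3 - 5)/5 = (1/5)*(-8) = -8/5 ≈ -1.6000)
h(s, K) = -8/5 - 9*s (h(s, K) = -9*s - 8/5 = -8/5 - 9*s)
(-362 + h(-6, -13))/((101 + f) - 264) = (-362 + (-8/5 - 9*(-6)))/((101 - 81) - 264) = (-362 + (-8/5 + 54))/(20 - 264) = (-362 + 262/5)/(-244) = -1548/5*(-1/244) = 387/305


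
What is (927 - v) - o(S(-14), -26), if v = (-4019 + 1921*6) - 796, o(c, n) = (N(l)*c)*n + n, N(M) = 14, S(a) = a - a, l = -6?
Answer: -5758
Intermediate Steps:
S(a) = 0
o(c, n) = n + 14*c*n (o(c, n) = (14*c)*n + n = 14*c*n + n = n + 14*c*n)
v = 6711 (v = (-4019 + 11526) - 796 = 7507 - 796 = 6711)
(927 - v) - o(S(-14), -26) = (927 - 1*6711) - (-26)*(1 + 14*0) = (927 - 6711) - (-26)*(1 + 0) = -5784 - (-26) = -5784 - 1*(-26) = -5784 + 26 = -5758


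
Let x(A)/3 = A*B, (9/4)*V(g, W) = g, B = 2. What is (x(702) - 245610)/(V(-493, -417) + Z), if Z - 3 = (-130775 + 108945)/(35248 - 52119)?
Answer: 36653630922/32617625 ≈ 1123.7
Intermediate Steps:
V(g, W) = 4*g/9
Z = 72443/16871 (Z = 3 + (-130775 + 108945)/(35248 - 52119) = 3 - 21830/(-16871) = 3 - 21830*(-1/16871) = 3 + 21830/16871 = 72443/16871 ≈ 4.2939)
x(A) = 6*A (x(A) = 3*(A*2) = 3*(2*A) = 6*A)
(x(702) - 245610)/(V(-493, -417) + Z) = (6*702 - 245610)/((4/9)*(-493) + 72443/16871) = (4212 - 245610)/(-1972/9 + 72443/16871) = -241398/(-32617625/151839) = -241398*(-151839/32617625) = 36653630922/32617625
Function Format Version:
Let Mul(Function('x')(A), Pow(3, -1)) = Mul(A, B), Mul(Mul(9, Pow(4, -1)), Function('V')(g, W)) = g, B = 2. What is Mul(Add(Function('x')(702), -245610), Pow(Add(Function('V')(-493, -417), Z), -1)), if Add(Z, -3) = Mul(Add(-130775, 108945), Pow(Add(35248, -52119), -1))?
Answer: Rational(36653630922, 32617625) ≈ 1123.7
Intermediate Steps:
Function('V')(g, W) = Mul(Rational(4, 9), g)
Z = Rational(72443, 16871) (Z = Add(3, Mul(Add(-130775, 108945), Pow(Add(35248, -52119), -1))) = Add(3, Mul(-21830, Pow(-16871, -1))) = Add(3, Mul(-21830, Rational(-1, 16871))) = Add(3, Rational(21830, 16871)) = Rational(72443, 16871) ≈ 4.2939)
Function('x')(A) = Mul(6, A) (Function('x')(A) = Mul(3, Mul(A, 2)) = Mul(3, Mul(2, A)) = Mul(6, A))
Mul(Add(Function('x')(702), -245610), Pow(Add(Function('V')(-493, -417), Z), -1)) = Mul(Add(Mul(6, 702), -245610), Pow(Add(Mul(Rational(4, 9), -493), Rational(72443, 16871)), -1)) = Mul(Add(4212, -245610), Pow(Add(Rational(-1972, 9), Rational(72443, 16871)), -1)) = Mul(-241398, Pow(Rational(-32617625, 151839), -1)) = Mul(-241398, Rational(-151839, 32617625)) = Rational(36653630922, 32617625)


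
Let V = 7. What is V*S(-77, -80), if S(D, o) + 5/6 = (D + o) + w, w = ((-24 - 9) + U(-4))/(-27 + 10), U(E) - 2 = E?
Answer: -111223/102 ≈ -1090.4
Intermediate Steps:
U(E) = 2 + E
w = 35/17 (w = ((-24 - 9) + (2 - 4))/(-27 + 10) = (-33 - 2)/(-17) = -35*(-1/17) = 35/17 ≈ 2.0588)
S(D, o) = 125/102 + D + o (S(D, o) = -⅚ + ((D + o) + 35/17) = -⅚ + (35/17 + D + o) = 125/102 + D + o)
V*S(-77, -80) = 7*(125/102 - 77 - 80) = 7*(-15889/102) = -111223/102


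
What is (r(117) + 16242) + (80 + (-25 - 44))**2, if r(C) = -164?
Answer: 16199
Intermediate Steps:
(r(117) + 16242) + (80 + (-25 - 44))**2 = (-164 + 16242) + (80 + (-25 - 44))**2 = 16078 + (80 - 69)**2 = 16078 + 11**2 = 16078 + 121 = 16199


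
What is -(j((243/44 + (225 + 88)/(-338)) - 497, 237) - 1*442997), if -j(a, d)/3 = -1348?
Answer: 438953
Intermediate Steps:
j(a, d) = 4044 (j(a, d) = -3*(-1348) = 4044)
-(j((243/44 + (225 + 88)/(-338)) - 497, 237) - 1*442997) = -(4044 - 1*442997) = -(4044 - 442997) = -1*(-438953) = 438953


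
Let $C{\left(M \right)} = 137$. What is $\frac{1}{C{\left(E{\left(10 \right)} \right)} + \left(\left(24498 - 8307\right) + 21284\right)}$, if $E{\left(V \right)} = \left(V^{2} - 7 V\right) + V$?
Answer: $\frac{1}{37612} \approx 2.6587 \cdot 10^{-5}$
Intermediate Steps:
$E{\left(V \right)} = V^{2} - 6 V$
$\frac{1}{C{\left(E{\left(10 \right)} \right)} + \left(\left(24498 - 8307\right) + 21284\right)} = \frac{1}{137 + \left(\left(24498 - 8307\right) + 21284\right)} = \frac{1}{137 + \left(16191 + 21284\right)} = \frac{1}{137 + 37475} = \frac{1}{37612}$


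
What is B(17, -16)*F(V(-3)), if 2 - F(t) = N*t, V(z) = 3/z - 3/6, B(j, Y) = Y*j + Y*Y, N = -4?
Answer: 64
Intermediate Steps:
B(j, Y) = Y**2 + Y*j (B(j, Y) = Y*j + Y**2 = Y**2 + Y*j)
V(z) = -1/2 + 3/z (V(z) = 3/z - 3*1/6 = 3/z - 1/2 = -1/2 + 3/z)
F(t) = 2 + 4*t (F(t) = 2 - (-4)*t = 2 + 4*t)
B(17, -16)*F(V(-3)) = (-16*(-16 + 17))*(2 + 4*((1/2)*(6 - 1*(-3))/(-3))) = (-16*1)*(2 + 4*((1/2)*(-1/3)*(6 + 3))) = -16*(2 + 4*((1/2)*(-1/3)*9)) = -16*(2 + 4*(-3/2)) = -16*(2 - 6) = -16*(-4) = 64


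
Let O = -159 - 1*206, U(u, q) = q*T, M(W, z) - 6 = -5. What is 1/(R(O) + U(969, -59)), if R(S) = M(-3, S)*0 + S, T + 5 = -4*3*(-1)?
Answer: -1/778 ≈ -0.0012853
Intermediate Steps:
T = 7 (T = -5 - 4*3*(-1) = -5 - 12*(-1) = -5 + 12 = 7)
M(W, z) = 1 (M(W, z) = 6 - 5 = 1)
U(u, q) = 7*q (U(u, q) = q*7 = 7*q)
O = -365 (O = -159 - 206 = -365)
R(S) = S (R(S) = 1*0 + S = 0 + S = S)
1/(R(O) + U(969, -59)) = 1/(-365 + 7*(-59)) = 1/(-365 - 413) = 1/(-778) = -1/778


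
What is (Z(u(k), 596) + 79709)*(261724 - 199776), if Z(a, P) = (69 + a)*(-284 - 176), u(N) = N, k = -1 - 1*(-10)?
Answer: 2715118892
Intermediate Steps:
k = 9 (k = -1 + 10 = 9)
Z(a, P) = -31740 - 460*a (Z(a, P) = (69 + a)*(-460) = -31740 - 460*a)
(Z(u(k), 596) + 79709)*(261724 - 199776) = ((-31740 - 460*9) + 79709)*(261724 - 199776) = ((-31740 - 4140) + 79709)*61948 = (-35880 + 79709)*61948 = 43829*61948 = 2715118892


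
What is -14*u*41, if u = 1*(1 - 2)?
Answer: 574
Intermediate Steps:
u = -1 (u = 1*(-1) = -1)
-14*u*41 = -14*(-1)*41 = 14*41 = 574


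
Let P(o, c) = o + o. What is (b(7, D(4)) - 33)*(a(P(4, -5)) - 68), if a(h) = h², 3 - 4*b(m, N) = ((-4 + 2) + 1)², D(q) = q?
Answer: 130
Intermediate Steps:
P(o, c) = 2*o
b(m, N) = ½ (b(m, N) = ¾ - ((-4 + 2) + 1)²/4 = ¾ - (-2 + 1)²/4 = ¾ - ¼*(-1)² = ¾ - ¼*1 = ¾ - ¼ = ½)
(b(7, D(4)) - 33)*(a(P(4, -5)) - 68) = (½ - 33)*((2*4)² - 68) = -65*(8² - 68)/2 = -65*(64 - 68)/2 = -65/2*(-4) = 130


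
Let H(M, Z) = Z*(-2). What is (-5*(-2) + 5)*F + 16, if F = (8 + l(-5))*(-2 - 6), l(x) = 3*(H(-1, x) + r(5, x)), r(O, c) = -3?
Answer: -3464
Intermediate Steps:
H(M, Z) = -2*Z
l(x) = -9 - 6*x (l(x) = 3*(-2*x - 3) = 3*(-3 - 2*x) = -9 - 6*x)
F = -232 (F = (8 + (-9 - 6*(-5)))*(-2 - 6) = (8 + (-9 + 30))*(-8) = (8 + 21)*(-8) = 29*(-8) = -232)
(-5*(-2) + 5)*F + 16 = (-5*(-2) + 5)*(-232) + 16 = (10 + 5)*(-232) + 16 = 15*(-232) + 16 = -3480 + 16 = -3464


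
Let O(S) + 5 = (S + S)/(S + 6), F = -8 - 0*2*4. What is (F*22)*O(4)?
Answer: 3696/5 ≈ 739.20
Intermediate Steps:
F = -8 (F = -8 - 0*4 = -8 - 1*0 = -8 + 0 = -8)
O(S) = -5 + 2*S/(6 + S) (O(S) = -5 + (S + S)/(S + 6) = -5 + (2*S)/(6 + S) = -5 + 2*S/(6 + S))
(F*22)*O(4) = (-8*22)*(3*(-10 - 1*4)/(6 + 4)) = -528*(-10 - 4)/10 = -528*(-14)/10 = -176*(-21/5) = 3696/5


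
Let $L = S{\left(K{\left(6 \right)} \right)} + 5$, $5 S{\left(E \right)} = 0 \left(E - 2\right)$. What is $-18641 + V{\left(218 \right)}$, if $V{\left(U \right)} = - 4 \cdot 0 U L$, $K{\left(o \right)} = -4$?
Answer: $-18641$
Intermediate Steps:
$S{\left(E \right)} = 0$ ($S{\left(E \right)} = \frac{0 \left(E - 2\right)}{5} = \frac{0 \left(-2 + E\right)}{5} = \frac{1}{5} \cdot 0 = 0$)
$L = 5$ ($L = 0 + 5 = 5$)
$V{\left(U \right)} = 0$ ($V{\left(U \right)} = - 4 \cdot 0 U 5 = \left(-4\right) 0 \cdot 5 = 0 \cdot 5 = 0$)
$-18641 + V{\left(218 \right)} = -18641 + 0 = -18641$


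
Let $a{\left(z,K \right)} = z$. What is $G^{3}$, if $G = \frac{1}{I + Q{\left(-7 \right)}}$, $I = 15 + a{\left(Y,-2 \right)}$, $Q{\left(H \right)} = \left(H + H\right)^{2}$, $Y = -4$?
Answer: $\frac{1}{8869743} \approx 1.1274 \cdot 10^{-7}$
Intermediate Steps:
$Q{\left(H \right)} = 4 H^{2}$ ($Q{\left(H \right)} = \left(2 H\right)^{2} = 4 H^{2}$)
$I = 11$ ($I = 15 - 4 = 11$)
$G = \frac{1}{207}$ ($G = \frac{1}{11 + 4 \left(-7\right)^{2}} = \frac{1}{11 + 4 \cdot 49} = \frac{1}{11 + 196} = \frac{1}{207} \approx 0.0048309$)
$G^{3} = \left(\frac{1}{207}\right)^{3} = \frac{1}{8869743}$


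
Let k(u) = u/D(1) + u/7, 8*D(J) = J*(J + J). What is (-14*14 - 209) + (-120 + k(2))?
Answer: -3617/7 ≈ -516.71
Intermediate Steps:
D(J) = J²/4 (D(J) = (J*(J + J))/8 = (J*(2*J))/8 = (2*J²)/8 = J²/4)
k(u) = 29*u/7 (k(u) = u/(((¼)*1²)) + u/7 = u/(((¼)*1)) + u*(⅐) = u/(¼) + u/7 = u*4 + u/7 = 4*u + u/7 = 29*u/7)
(-14*14 - 209) + (-120 + k(2)) = (-14*14 - 209) + (-120 + (29/7)*2) = (-196 - 209) + (-120 + 58/7) = -405 - 782/7 = -3617/7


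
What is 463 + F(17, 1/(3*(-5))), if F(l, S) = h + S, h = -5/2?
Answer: 13813/30 ≈ 460.43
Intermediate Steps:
h = -5/2 (h = -5*½ = -5/2 ≈ -2.5000)
F(l, S) = -5/2 + S
463 + F(17, 1/(3*(-5))) = 463 + (-5/2 + 1/(3*(-5))) = 463 + (-5/2 + 1/(-15)) = 463 + (-5/2 - 1/15) = 463 - 77/30 = 13813/30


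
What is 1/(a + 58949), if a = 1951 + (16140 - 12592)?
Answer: 1/64448 ≈ 1.5516e-5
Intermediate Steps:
a = 5499 (a = 1951 + 3548 = 5499)
1/(a + 58949) = 1/(5499 + 58949) = 1/64448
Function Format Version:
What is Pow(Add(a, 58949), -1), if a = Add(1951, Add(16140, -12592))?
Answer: Rational(1, 64448) ≈ 1.5516e-5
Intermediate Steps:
a = 5499 (a = Add(1951, 3548) = 5499)
Pow(Add(a, 58949), -1) = Pow(Add(5499, 58949), -1) = Pow(64448, -1) = Rational(1, 64448)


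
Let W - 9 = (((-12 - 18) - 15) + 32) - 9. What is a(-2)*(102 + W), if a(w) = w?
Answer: -178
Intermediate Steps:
W = -13 (W = 9 + ((((-12 - 18) - 15) + 32) - 9) = 9 + (((-30 - 15) + 32) - 9) = 9 + ((-45 + 32) - 9) = 9 + (-13 - 9) = 9 - 22 = -13)
a(-2)*(102 + W) = -2*(102 - 13) = -2*89 = -178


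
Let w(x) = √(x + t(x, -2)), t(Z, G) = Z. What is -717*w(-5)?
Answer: -717*I*√10 ≈ -2267.4*I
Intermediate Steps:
w(x) = √2*√x (w(x) = √(x + x) = √(2*x) = √2*√x)
-717*w(-5) = -717*√2*√(-5) = -717*√2*I*√5 = -717*I*√10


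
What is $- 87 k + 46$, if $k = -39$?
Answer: $3439$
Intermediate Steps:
$- 87 k + 46 = \left(-87\right) \left(-39\right) + 46 = 3393 + 46 = 3439$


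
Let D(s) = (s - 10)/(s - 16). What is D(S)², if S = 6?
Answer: 4/25 ≈ 0.16000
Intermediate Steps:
D(s) = (-10 + s)/(-16 + s)
D(S)² = ((-10 + 6)/(-16 + 6))² = (-4/(-10))² = (-⅒*(-4))² = (⅖)² = 4/25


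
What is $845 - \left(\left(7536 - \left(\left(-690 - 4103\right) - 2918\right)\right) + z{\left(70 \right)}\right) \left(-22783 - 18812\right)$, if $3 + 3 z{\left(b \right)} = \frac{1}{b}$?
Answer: $\frac{8878217783}{14} \approx 6.3416 \cdot 10^{8}$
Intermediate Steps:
$z{\left(b \right)} = -1 + \frac{1}{3 b}$
$845 - \left(\left(7536 - \left(\left(-690 - 4103\right) - 2918\right)\right) + z{\left(70 \right)}\right) \left(-22783 - 18812\right) = 845 - \left(\left(7536 - \left(\left(-690 - 4103\right) - 2918\right)\right) + \frac{\frac{1}{3} - 70}{70}\right) \left(-22783 - 18812\right) = 845 - \left(\left(7536 - \left(-4793 - 2918\right)\right) + \frac{\frac{1}{3} - 70}{70}\right) \left(-41595\right) = 845 - \left(\left(7536 - -7711\right) + \frac{1}{70} \left(- \frac{209}{3}\right)\right) \left(-41595\right) = 845 - \left(\left(7536 + 7711\right) - \frac{209}{210}\right) \left(-41595\right) = 845 - \left(15247 - \frac{209}{210}\right) \left(-41595\right) = 845 - \frac{3201661}{210} \left(-41595\right) = 845 - - \frac{8878205953}{14} = 845 + \frac{8878205953}{14} = \frac{8878217783}{14}$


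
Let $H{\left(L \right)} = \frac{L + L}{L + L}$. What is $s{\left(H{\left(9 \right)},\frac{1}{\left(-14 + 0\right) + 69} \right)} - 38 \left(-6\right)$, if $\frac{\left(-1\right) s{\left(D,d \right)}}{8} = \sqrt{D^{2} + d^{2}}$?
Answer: $228 - \frac{8 \sqrt{3026}}{55} \approx 220.0$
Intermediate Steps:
$H{\left(L \right)} = 1$ ($H{\left(L \right)} = \frac{2 L}{2 L} = 2 L \frac{1}{2 L} = 1$)
$s{\left(D,d \right)} = - 8 \sqrt{D^{2} + d^{2}}$
$s{\left(H{\left(9 \right)},\frac{1}{\left(-14 + 0\right) + 69} \right)} - 38 \left(-6\right) = - 8 \sqrt{1^{2} + \left(\frac{1}{\left(-14 + 0\right) + 69}\right)^{2}} - 38 \left(-6\right) = - 8 \sqrt{1 + \left(\frac{1}{-14 + 69}\right)^{2}} - -228 = - 8 \sqrt{1 + \left(\frac{1}{55}\right)^{2}} + 228 = - 8 \sqrt{1 + \frac{1}{3025}} + 228 = - 8 \sqrt{\frac{3026}{3025}} + 228 = - 8 \frac{\sqrt{3026}}{55} + 228 = - \frac{8 \sqrt{3026}}{55} + 228 = 228 - \frac{8 \sqrt{3026}}{55}$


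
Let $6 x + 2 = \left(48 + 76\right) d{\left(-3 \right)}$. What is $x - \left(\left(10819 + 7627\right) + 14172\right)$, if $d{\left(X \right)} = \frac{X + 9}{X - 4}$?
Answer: $- \frac{685357}{21} \approx -32636.0$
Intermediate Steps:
$d{\left(X \right)} = \frac{9 + X}{-4 + X}$
$x = - \frac{379}{21}$ ($x = - \frac{1}{3} + \frac{\left(48 + 76\right) \frac{9 - 3}{-4 - 3}}{6} = - \frac{1}{3} + \frac{124 \frac{1}{-7} \cdot 6}{6} = - \frac{1}{3} + \frac{124 \left(\left(- \frac{1}{7}\right) 6\right)}{6} = - \frac{1}{3} + \frac{124 \left(- \frac{6}{7}\right)}{6} = - \frac{1}{3} + \frac{1}{6} \left(- \frac{744}{7}\right) = - \frac{1}{3} - \frac{124}{7} = - \frac{379}{21} \approx -18.048$)
$x - \left(\left(10819 + 7627\right) + 14172\right) = - \frac{379}{21} - \left(\left(10819 + 7627\right) + 14172\right) = - \frac{379}{21} - \left(18446 + 14172\right) = - \frac{379}{21} - 32618 = - \frac{685357}{21}$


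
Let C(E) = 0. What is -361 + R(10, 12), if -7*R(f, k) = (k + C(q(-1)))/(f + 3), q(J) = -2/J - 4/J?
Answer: -32863/91 ≈ -361.13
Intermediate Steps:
q(J) = -6/J
R(f, k) = -k/(7*(3 + f)) (R(f, k) = -(k + 0)/(7*(f + 3)) = -k/(7*(3 + f)))
-361 + R(10, 12) = -361 - 1*12/(21 + 7*10) = -361 - 1*12/(21 + 70) = -361 - 1*12/91 = -361 - 1*12*1/91 = -361 - 12/91 = -32863/91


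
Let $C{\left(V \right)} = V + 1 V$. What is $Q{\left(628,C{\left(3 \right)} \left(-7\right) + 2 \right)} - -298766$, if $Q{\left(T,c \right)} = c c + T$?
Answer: $300994$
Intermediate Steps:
$C{\left(V \right)} = 2 V$ ($C{\left(V \right)} = V + V = 2 V$)
$Q{\left(T,c \right)} = T + c^{2}$ ($Q{\left(T,c \right)} = c^{2} + T = T + c^{2}$)
$Q{\left(628,C{\left(3 \right)} \left(-7\right) + 2 \right)} - -298766 = \left(628 + \left(2 \cdot 3 \left(-7\right) + 2\right)^{2}\right) - -298766 = \left(628 + \left(6 \left(-7\right) + 2\right)^{2}\right) + 298766 = \left(628 + \left(-42 + 2\right)^{2}\right) + 298766 = \left(628 + \left(-40\right)^{2}\right) + 298766 = \left(628 + 1600\right) + 298766 = 2228 + 298766 = 300994$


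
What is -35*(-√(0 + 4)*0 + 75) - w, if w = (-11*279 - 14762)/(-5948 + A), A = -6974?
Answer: -33938081/12922 ≈ -2626.4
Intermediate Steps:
w = 17831/12922 (w = (-11*279 - 14762)/(-5948 - 6974) = (-3069 - 14762)/(-12922) = -17831*(-1/12922) = 17831/12922 ≈ 1.3799)
-35*(-√(0 + 4)*0 + 75) - w = -35*(-√(0 + 4)*0 + 75) - 1*17831/12922 = -35*(-√4*0 + 75) - 17831/12922 = -35*(-1*2*0 + 75) - 17831/12922 = -35*(-2*0 + 75) - 17831/12922 = -35*(0 + 75) - 17831/12922 = -35*75 - 17831/12922 = -2625 - 17831/12922 = -33938081/12922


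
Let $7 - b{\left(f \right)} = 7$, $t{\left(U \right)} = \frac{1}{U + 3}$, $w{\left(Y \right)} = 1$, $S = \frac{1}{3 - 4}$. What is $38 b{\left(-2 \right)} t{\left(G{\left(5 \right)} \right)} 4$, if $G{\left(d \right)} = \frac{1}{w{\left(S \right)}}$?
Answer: $0$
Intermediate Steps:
$S = -1$ ($S = \frac{1}{-1} = -1$)
$G{\left(d \right)} = 1$ ($G{\left(d \right)} = 1^{-1} = 1$)
$t{\left(U \right)} = \frac{1}{3 + U}$
$b{\left(f \right)} = 0$ ($b{\left(f \right)} = 7 - 7 = 0$)
$38 b{\left(-2 \right)} t{\left(G{\left(5 \right)} \right)} 4 = 38 \cdot 0 \frac{1}{3 + 1} \cdot 4 = 0 \cdot \frac{1}{4} \cdot 4 = 0 \cdot 1 = 0$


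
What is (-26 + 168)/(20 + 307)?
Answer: 142/327 ≈ 0.43425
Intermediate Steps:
(-26 + 168)/(20 + 307) = 142/327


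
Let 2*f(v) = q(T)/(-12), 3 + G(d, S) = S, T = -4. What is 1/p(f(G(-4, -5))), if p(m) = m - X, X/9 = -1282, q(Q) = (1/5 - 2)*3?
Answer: 40/461529 ≈ 8.6668e-5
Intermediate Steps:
G(d, S) = -3 + S
q(Q) = -27/5 (q(Q) = (⅕ - 2)*3 = -9/5*3 = -27/5)
X = -11538 (X = 9*(-1282) = -11538)
f(v) = 9/40 (f(v) = (-27/5/(-12))/2 = (-27/5*(-1/12))/2 = (½)*(9/20) = 9/40)
p(m) = 11538 + m (p(m) = m - 1*(-11538) = m + 11538 = 11538 + m)
1/p(f(G(-4, -5))) = 1/(11538 + 9/40) = 1/(461529/40) = 40/461529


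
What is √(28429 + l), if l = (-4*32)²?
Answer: √44813 ≈ 211.69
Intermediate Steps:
l = 16384 (l = (-128)² = 16384)
√(28429 + l) = √(28429 + 16384) = √44813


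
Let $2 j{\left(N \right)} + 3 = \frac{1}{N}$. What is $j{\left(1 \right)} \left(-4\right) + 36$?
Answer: $40$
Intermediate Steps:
$j{\left(N \right)} = - \frac{3}{2} + \frac{1}{2 N}$
$j{\left(1 \right)} \left(-4\right) + 36 = \frac{1 - 3}{2 \cdot 1} \left(-4\right) + 36 = \frac{1}{2} \cdot 1 \left(1 - 3\right) \left(-4\right) + 36 = \frac{1}{2} \cdot 1 \left(-2\right) \left(-4\right) + 36 = \left(-1\right) \left(-4\right) + 36 = 4 + 36 = 40$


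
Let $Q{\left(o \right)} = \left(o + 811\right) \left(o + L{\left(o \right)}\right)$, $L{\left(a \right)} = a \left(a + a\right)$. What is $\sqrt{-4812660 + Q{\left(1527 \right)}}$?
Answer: $\sqrt{10901922270} \approx 1.0441 \cdot 10^{5}$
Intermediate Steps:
$L{\left(a \right)} = 2 a^{2}$ ($L{\left(a \right)} = a 2 a = 2 a^{2}$)
$Q{\left(o \right)} = \left(811 + o\right) \left(o + 2 o^{2}\right)$ ($Q{\left(o \right)} = \left(o + 811\right) \left(o + 2 o^{2}\right) = \left(811 + o\right) \left(o + 2 o^{2}\right)$)
$\sqrt{-4812660 + Q{\left(1527 \right)}} = \sqrt{-4812660 + 1527 \left(811 + 2 \cdot 1527^{2} + 1623 \cdot 1527\right)} = \sqrt{-4812660 + 1527 \left(811 + 2 \cdot 2331729 + 2478321\right)} = \sqrt{-4812660 + 1527 \left(811 + 4663458 + 2478321\right)} = \sqrt{-4812660 + 1527 \cdot 7142590} = \sqrt{-4812660 + 10906734930} = \sqrt{10901922270}$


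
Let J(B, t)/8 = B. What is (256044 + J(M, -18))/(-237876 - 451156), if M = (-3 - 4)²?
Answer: -64109/172258 ≈ -0.37217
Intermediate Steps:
M = 49 (M = (-7)² = 49)
J(B, t) = 8*B
(256044 + J(M, -18))/(-237876 - 451156) = (256044 + 8*49)/(-237876 - 451156) = (256044 + 392)/(-689032) = 256436*(-1/689032) = -64109/172258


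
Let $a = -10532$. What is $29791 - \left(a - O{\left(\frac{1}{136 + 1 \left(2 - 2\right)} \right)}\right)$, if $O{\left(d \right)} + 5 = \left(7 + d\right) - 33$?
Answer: $\frac{5479713}{136} \approx 40292.0$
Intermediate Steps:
$O{\left(d \right)} = -31 + d$ ($O{\left(d \right)} = -5 + \left(\left(7 + d\right) - 33\right) = -5 + \left(-26 + d\right) = -31 + d$)
$29791 - \left(a - O{\left(\frac{1}{136 + 1 \left(2 - 2\right)} \right)}\right) = 29791 - \left(-10501 - \frac{1}{136 + 1 \left(2 - 2\right)}\right) = 29791 + \left(\left(-31 + \frac{1}{136 + 1 \cdot 0}\right) + 10532\right) = 29791 + \left(\left(-31 + \frac{1}{136 + 0}\right) + 10532\right) = 29791 + \left(\left(-31 + \frac{1}{136}\right) + 10532\right) = 29791 + \left(- \frac{4215}{136} + 10532\right) = 29791 + \frac{1428137}{136} = \frac{5479713}{136}$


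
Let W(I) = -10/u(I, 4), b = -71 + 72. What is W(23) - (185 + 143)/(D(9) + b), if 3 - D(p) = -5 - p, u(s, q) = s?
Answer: -3862/207 ≈ -18.657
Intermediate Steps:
b = 1
W(I) = -10/I
D(p) = 8 + p (D(p) = 3 - (-5 - p) = 3 + (5 + p) = 8 + p)
W(23) - (185 + 143)/(D(9) + b) = -10/23 - (185 + 143)/((8 + 9) + 1) = -10*1/23 - 328/(17 + 1) = -10/23 - 328/18 = -10/23 - 1*164/9 = -10/23 - 164/9 = -3862/207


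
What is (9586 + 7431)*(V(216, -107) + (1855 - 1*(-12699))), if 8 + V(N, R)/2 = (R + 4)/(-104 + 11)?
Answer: 23011068080/93 ≈ 2.4743e+8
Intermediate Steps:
V(N, R) = -1496/93 - 2*R/93 (V(N, R) = -16 + 2*((R + 4)/(-104 + 11)) = -16 + 2*((4 + R)/(-93)) = -16 + 2*((4 + R)*(-1/93)) = -16 + 2*(-4/93 - R/93) = -16 + (-8/93 - 2*R/93) = -1496/93 - 2*R/93)
(9586 + 7431)*(V(216, -107) + (1855 - 1*(-12699))) = (9586 + 7431)*((-1496/93 - 2/93*(-107)) + (1855 - 1*(-12699))) = 17017*((-1496/93 + 214/93) + (1855 + 12699)) = 17017*(-1282/93 + 14554) = 17017*(1352240/93) = 23011068080/93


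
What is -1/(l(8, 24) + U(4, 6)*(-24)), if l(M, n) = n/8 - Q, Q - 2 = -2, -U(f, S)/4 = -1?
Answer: 1/93 ≈ 0.010753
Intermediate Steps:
U(f, S) = 4 (U(f, S) = -4*(-1) = 4)
Q = 0 (Q = 2 - 2 = 0)
l(M, n) = n/8 (l(M, n) = n/8 - 1*0 = n*(⅛) + 0 = n/8 + 0 = n/8)
-1/(l(8, 24) + U(4, 6)*(-24)) = -1/((⅛)*24 + 4*(-24)) = -1/(3 - 96) = -1/(-93) = -1*(-1/93) = 1/93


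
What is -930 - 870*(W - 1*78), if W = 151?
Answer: -64440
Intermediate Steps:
-930 - 870*(W - 1*78) = -930 - 870*(151 - 1*78) = -930 - 870*(151 - 78) = -930 - 870*73 = -930 - 63510 = -64440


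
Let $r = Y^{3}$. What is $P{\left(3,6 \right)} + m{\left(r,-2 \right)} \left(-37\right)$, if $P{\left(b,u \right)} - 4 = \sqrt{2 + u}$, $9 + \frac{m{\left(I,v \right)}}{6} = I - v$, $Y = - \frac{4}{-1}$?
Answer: $-12650 + 2 \sqrt{2} \approx -12647.0$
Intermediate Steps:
$Y = 4$ ($Y = \left(-4\right) \left(-1\right) = 4$)
$r = 64$ ($r = 4^{3} = 64$)
$m{\left(I,v \right)} = -54 - 6 v + 6 I$ ($m{\left(I,v \right)} = -54 + 6 \left(I - v\right) = -54 + \left(- 6 v + 6 I\right) = -54 - 6 v + 6 I$)
$P{\left(b,u \right)} = 4 + \sqrt{2 + u}$
$P{\left(3,6 \right)} + m{\left(r,-2 \right)} \left(-37\right) = \left(4 + \sqrt{2 + 6}\right) + \left(-54 - -12 + 6 \cdot 64\right) \left(-37\right) = \left(4 + \sqrt{8}\right) + \left(-54 + 12 + 384\right) \left(-37\right) = \left(4 + 2 \sqrt{2}\right) + 342 \left(-37\right) = \left(4 + 2 \sqrt{2}\right) - 12654 = -12650 + 2 \sqrt{2}$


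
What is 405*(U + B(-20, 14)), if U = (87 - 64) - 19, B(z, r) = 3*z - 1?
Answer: -23085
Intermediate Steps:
B(z, r) = -1 + 3*z
U = 4 (U = 23 - 19 = 4)
405*(U + B(-20, 14)) = 405*(4 + (-1 + 3*(-20))) = 405*(4 + (-1 - 60)) = 405*(4 - 61) = 405*(-57) = -23085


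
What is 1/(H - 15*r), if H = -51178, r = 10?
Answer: -1/51328 ≈ -1.9483e-5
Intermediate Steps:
1/(H - 15*r) = 1/(-51178 - 15*10) = 1/(-51178 - 150) = 1/(-51328) = -1/51328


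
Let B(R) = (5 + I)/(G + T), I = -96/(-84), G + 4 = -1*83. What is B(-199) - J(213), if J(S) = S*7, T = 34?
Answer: -553204/371 ≈ -1491.1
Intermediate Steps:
G = -87 (G = -4 - 1*83 = -4 - 83 = -87)
I = 8/7 (I = -96*(-1/84) = 8/7 ≈ 1.1429)
J(S) = 7*S
B(R) = -43/371 (B(R) = (5 + 8/7)/(-87 + 34) = (43/7)/(-53) = (43/7)*(-1/53) = -43/371)
B(-199) - J(213) = -43/371 - 7*213 = -43/371 - 1*1491 = -43/371 - 1491 = -553204/371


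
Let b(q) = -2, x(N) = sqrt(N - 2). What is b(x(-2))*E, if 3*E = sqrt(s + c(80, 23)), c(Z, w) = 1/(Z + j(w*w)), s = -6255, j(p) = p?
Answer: -2*I*sqrt(2319860046)/1827 ≈ -52.726*I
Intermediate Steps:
x(N) = sqrt(-2 + N)
c(Z, w) = 1/(Z + w**2) (c(Z, w) = 1/(Z + w*w) = 1/(Z + w**2))
E = I*sqrt(2319860046)/1827 (E = sqrt(-6255 + 1/(80 + 23**2))/3 = sqrt(-6255 + 1/(80 + 529))/3 = sqrt(-6255 + 1/609)/3 = sqrt(-3809294/609)/3 = (I*sqrt(2319860046)/609)/3 = I*sqrt(2319860046)/1827 ≈ 26.363*I)
b(x(-2))*E = -2*I*sqrt(2319860046)/1827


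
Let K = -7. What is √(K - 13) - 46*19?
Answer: -874 + 2*I*√5 ≈ -874.0 + 4.4721*I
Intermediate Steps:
√(K - 13) - 46*19 = √(-7 - 13) - 46*19 = √(-20) - 874 = 2*I*√5 - 874 = -874 + 2*I*√5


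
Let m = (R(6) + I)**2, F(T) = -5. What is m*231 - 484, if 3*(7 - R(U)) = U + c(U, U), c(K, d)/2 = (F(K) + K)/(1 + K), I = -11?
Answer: 170060/21 ≈ 8098.1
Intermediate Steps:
c(K, d) = 2*(-5 + K)/(1 + K) (c(K, d) = 2*((-5 + K)/(1 + K)) = 2*(-5 + K)/(1 + K))
R(U) = 7 - U/3 - 2*(-5 + U)/(3*(1 + U)) (R(U) = 7 - (U + 2*(-5 + U)/(1 + U))/3 = 7 + (-U/3 - 2*(-5 + U)/(3*(1 + U))) = 7 - U/3 - 2*(-5 + U)/(3*(1 + U)))
m = 16384/441 (m = ((31 - 1*6**2 + 18*6)/(3*(1 + 6)) - 11)**2 = ((1/3)*(31 - 1*36 + 108)/7 - 11)**2 = ((1/3)*(1/7)*(31 - 36 + 108) - 11)**2 = ((1/3)*(1/7)*103 - 11)**2 = (103/21 - 11)**2 = (-128/21)**2 = 16384/441 ≈ 37.152)
m*231 - 484 = (16384/441)*231 - 484 = 180224/21 - 484 = 170060/21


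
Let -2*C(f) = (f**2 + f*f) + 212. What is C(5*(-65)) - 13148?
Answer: -118879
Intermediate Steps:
C(f) = -106 - f**2 (C(f) = -((f**2 + f*f) + 212)/2 = -((f**2 + f**2) + 212)/2 = -(2*f**2 + 212)/2 = -(212 + 2*f**2)/2 = -106 - f**2)
C(5*(-65)) - 13148 = (-106 - (5*(-65))**2) - 13148 = (-106 - 1*(-325)**2) - 13148 = (-106 - 1*105625) - 13148 = (-106 - 105625) - 13148 = -105731 - 13148 = -118879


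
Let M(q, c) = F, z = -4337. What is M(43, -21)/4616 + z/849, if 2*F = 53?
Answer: -39994187/7837968 ≈ -5.1026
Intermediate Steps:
F = 53/2 (F = (1/2)*53 = 53/2 ≈ 26.500)
M(q, c) = 53/2
M(43, -21)/4616 + z/849 = (53/2)/4616 - 4337/849 = (53/2)*(1/4616) - 4337*1/849 = 53/9232 - 4337/849 = -39994187/7837968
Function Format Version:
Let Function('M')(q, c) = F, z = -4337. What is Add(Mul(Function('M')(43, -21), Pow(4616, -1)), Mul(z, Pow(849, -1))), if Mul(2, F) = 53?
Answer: Rational(-39994187, 7837968) ≈ -5.1026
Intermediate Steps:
F = Rational(53, 2) (F = Mul(Rational(1, 2), 53) = Rational(53, 2) ≈ 26.500)
Function('M')(q, c) = Rational(53, 2)
Add(Mul(Function('M')(43, -21), Pow(4616, -1)), Mul(z, Pow(849, -1))) = Add(Mul(Rational(53, 2), Pow(4616, -1)), Mul(-4337, Pow(849, -1))) = Add(Mul(Rational(53, 2), Rational(1, 4616)), Mul(-4337, Rational(1, 849))) = Add(Rational(53, 9232), Rational(-4337, 849)) = Rational(-39994187, 7837968)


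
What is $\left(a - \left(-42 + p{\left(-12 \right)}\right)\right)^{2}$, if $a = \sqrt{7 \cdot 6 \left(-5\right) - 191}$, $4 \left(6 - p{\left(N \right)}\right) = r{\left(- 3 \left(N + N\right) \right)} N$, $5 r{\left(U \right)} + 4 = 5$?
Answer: $\frac{21304}{25} + \frac{354 i \sqrt{401}}{5} \approx 852.16 + 1417.8 i$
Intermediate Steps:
$r{\left(U \right)} = \frac{1}{5}$ ($r{\left(U \right)} = - \frac{4}{5} + \frac{1}{5} \cdot 5 = - \frac{4}{5} + 1 = \frac{1}{5}$)
$p{\left(N \right)} = 6 - \frac{N}{20}$ ($p{\left(N \right)} = 6 - \frac{\frac{1}{5} N}{4} = 6 - \frac{N}{20}$)
$a = i \sqrt{401}$ ($a = \sqrt{42 \left(-5\right) - 191} = \sqrt{-210 - 191} = \sqrt{-401} = i \sqrt{401} \approx 20.025 i$)
$\left(a - \left(-42 + p{\left(-12 \right)}\right)\right)^{2} = \left(i \sqrt{401} + \left(42 - \left(6 - - \frac{3}{5}\right)\right)\right)^{2} = \left(i \sqrt{401} + \left(42 - \left(6 + \frac{3}{5}\right)\right)\right)^{2} = \left(i \sqrt{401} + \left(42 - \frac{33}{5}\right)\right)^{2} = \left(i \sqrt{401} + \frac{177}{5}\right)^{2} = \left(\frac{177}{5} + i \sqrt{401}\right)^{2}$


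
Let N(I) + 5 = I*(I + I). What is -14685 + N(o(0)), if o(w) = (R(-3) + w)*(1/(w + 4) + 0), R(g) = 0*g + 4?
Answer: -14688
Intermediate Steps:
R(g) = 4 (R(g) = 0 + 4 = 4)
o(w) = 1 (o(w) = (4 + w)*(1/(w + 4) + 0) = (4 + w)*(1/(4 + w) + 0) = (4 + w)/(4 + w) = 1)
N(I) = -5 + 2*I**2 (N(I) = -5 + I*(I + I) = -5 + I*(2*I) = -5 + 2*I**2)
-14685 + N(o(0)) = -14685 + (-5 + 2*1**2) = -14685 + (-5 + 2*1) = -14685 + (-5 + 2) = -14685 - 3 = -14688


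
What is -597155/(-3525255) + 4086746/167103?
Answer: 107456356757/4363560639 ≈ 24.626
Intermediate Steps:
-597155/(-3525255) + 4086746/167103 = -597155*(-1/3525255) + 4086746*(1/167103) = 119431/705051 + 4086746/167103 = 107456356757/4363560639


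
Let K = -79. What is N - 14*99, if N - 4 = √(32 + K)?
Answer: -1382 + I*√47 ≈ -1382.0 + 6.8557*I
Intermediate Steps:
N = 4 + I*√47 (N = 4 + √(32 - 79) = 4 + √(-47) = 4 + I*√47 ≈ 4.0 + 6.8557*I)
N - 14*99 = (4 + I*√47) - 14*99 = (4 + I*√47) - 1386 = -1382 + I*√47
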